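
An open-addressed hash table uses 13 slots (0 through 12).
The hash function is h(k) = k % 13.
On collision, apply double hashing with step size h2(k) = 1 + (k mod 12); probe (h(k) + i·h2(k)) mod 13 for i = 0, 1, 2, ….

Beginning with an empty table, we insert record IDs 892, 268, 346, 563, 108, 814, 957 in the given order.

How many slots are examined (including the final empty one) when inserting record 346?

Insert 892: h=8, slot 8 empty => index 8.
Insert 268: h=8, h2=5, slot 8 occupied => index 0.
Insert 346: h=8, h2=11, slot 8 occupied => index 6.
Insert 563: h=4, slot 4 empty => index 4.
Insert 108: h=4, h2=1, slot 4 occupied => index 5.
Insert 814: h=8, h2=11, slots 8,6,4 occupied => index 2.
Insert 957: h=8, h2=10, slots 8,5,2 occupied => index 12.
Table: [268, ., 814, ., 563, 108, 346, ., 892, ., ., ., 957]

2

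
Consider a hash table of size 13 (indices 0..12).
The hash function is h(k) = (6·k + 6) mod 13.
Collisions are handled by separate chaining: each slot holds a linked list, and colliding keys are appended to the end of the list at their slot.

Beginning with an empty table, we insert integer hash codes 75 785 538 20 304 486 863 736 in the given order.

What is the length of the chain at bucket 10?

5

Insert 75: h=1, bucket 1 empty -> new chain.
Insert 785: h=10, bucket 10 empty -> new chain.
Insert 538: h=10, bucket 10 nonempty -> append to chain.
Insert 20: h=9, bucket 9 empty -> new chain.
Insert 304: h=10, bucket 10 nonempty -> append to chain.
Insert 486: h=10, bucket 10 nonempty -> append to chain.
Insert 863: h=10, bucket 10 nonempty -> append to chain.
Insert 736: h=2, bucket 2 empty -> new chain.
Final buckets:
0: .
1: 75
2: 736
3: .
4: .
5: .
6: .
7: .
8: .
9: 20
10: 785 -> 538 -> 304 -> 486 -> 863
11: .
12: .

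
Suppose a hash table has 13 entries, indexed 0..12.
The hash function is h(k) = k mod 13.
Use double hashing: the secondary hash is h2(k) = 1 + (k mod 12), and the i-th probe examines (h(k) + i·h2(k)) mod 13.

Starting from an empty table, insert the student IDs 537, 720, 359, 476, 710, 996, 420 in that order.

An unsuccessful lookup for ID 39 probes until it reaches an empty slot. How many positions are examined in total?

4

537 hashes to 4; slot 4 is free -> place at 4.
720 hashes to 5; slot 5 is free -> place at 5.
359 hashes to 8; slot 8 is free -> place at 8.
476 hashes to 8, h2=9; 8,4 taken -> place at 0.
710 hashes to 8, h2=3; 8 taken -> place at 11.
996 hashes to 8, h2=1; 8 taken -> place at 9.
420 hashes to 4, h2=1; 4,5 taken -> place at 6.
Table: [476, —, —, —, 537, 720, 420, —, 359, 996, —, 710, —]
Lookup 39: h=0, h2=4, probe 0,4,8,12 → slot 12 empty, not found.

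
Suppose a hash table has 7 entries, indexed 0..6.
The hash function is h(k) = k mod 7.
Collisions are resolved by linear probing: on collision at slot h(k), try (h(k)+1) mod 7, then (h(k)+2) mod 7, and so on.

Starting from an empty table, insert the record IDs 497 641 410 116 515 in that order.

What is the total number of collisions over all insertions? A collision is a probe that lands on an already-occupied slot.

497: h=0 -> slot 0
641: h=4 -> slot 4
410: h=4, probe 4,5 -> slot 5
116: h=4, probe 4,5,6 -> slot 6
515: h=4, probe 4,5,6,0,1 -> slot 1
Table: [497, 515, _, _, 641, 410, 116]

7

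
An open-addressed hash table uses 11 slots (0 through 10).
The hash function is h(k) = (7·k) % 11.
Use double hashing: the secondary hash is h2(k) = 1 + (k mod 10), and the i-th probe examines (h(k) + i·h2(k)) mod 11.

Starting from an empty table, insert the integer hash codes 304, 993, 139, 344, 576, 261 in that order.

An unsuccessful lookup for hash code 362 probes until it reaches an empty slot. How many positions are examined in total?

2

304: h=5 -> slot 5
993: h=10 -> slot 10
139: h=5, h2=10, probe 5,4 -> slot 4
344: h=10, h2=5, probe 10,4,9 -> slot 9
576: h=6 -> slot 6
261: h=1 -> slot 1
Table: [—, 261, —, —, 139, 304, 576, —, —, 344, 993]
Lookup 362: h=4, h2=3, probe 4,7 → slot 7 empty, not found.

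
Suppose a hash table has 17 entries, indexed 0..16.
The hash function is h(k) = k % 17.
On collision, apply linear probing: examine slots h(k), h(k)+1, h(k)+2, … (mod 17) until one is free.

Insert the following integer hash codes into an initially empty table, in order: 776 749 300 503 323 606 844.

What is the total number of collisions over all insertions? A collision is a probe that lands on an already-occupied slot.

6

Insert 776: h=11, slot 11 empty → index 11.
Insert 749: h=1, slot 1 empty → index 1.
Insert 300: h=11, slot 11 occupied → index 12.
Insert 503: h=10, slot 10 empty → index 10.
Insert 323: h=0, slot 0 empty → index 0.
Insert 606: h=11, slots 11,12 occupied → index 13.
Insert 844: h=11, slots 11,12,13 occupied → index 14.
Table: [323, 749, —, —, —, —, —, —, —, —, 503, 776, 300, 606, 844, —, —]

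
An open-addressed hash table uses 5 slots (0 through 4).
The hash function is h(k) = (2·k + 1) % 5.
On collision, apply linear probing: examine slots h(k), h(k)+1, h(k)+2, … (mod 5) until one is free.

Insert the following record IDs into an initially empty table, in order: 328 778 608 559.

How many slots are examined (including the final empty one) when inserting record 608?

3

328 hashes to 2; slot 2 is free -> place at 2.
778 hashes to 2; 2 taken -> place at 3.
608 hashes to 2; 2,3 taken -> place at 4.
559 hashes to 4; 4 taken -> place at 0.
Table: [559, _, 328, 778, 608]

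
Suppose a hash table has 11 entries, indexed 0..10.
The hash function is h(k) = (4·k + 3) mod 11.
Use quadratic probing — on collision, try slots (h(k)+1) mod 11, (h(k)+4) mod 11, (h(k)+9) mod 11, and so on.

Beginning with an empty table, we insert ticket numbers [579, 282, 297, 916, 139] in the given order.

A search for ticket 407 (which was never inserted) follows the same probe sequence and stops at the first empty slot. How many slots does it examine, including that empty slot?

579: h=9 -> slot 9
282: h=9, probe 9,10 -> slot 10
297: h=3 -> slot 3
916: h=4 -> slot 4
139: h=9, probe 9,10,2 -> slot 2
Table: [∅, ∅, 139, 297, 916, ∅, ∅, ∅, ∅, 579, 282]
Lookup 407: h=3, probe 3,4,7 → slot 7 empty, not found.

3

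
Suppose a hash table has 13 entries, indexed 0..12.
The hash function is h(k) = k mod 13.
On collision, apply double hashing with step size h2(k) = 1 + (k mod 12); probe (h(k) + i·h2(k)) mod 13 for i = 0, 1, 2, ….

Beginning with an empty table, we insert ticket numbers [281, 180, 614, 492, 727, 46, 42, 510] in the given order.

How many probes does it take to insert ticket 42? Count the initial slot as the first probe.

281: h=8 => slot 8
180: h=11 => slot 11
614: h=3 => slot 3
492: h=11, h2=1, probe 11,12 => slot 12
727: h=12, h2=8, probe 12,7 => slot 7
46: h=7, h2=11, probe 7,5 => slot 5
42: h=3, h2=7, probe 3,10 => slot 10
510: h=3, h2=7, probe 3,10,4 => slot 4
Table: [-, -, -, 614, 510, 46, -, 727, 281, -, 42, 180, 492]

2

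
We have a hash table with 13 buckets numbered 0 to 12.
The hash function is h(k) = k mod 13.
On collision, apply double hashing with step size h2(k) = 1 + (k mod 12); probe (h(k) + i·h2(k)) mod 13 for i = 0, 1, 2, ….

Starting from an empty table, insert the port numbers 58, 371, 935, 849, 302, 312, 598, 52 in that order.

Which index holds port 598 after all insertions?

11

Insert 58: h=6, slot 6 empty -> index 6.
Insert 371: h=7, slot 7 empty -> index 7.
Insert 935: h=12, slot 12 empty -> index 12.
Insert 849: h=4, slot 4 empty -> index 4.
Insert 302: h=3, slot 3 empty -> index 3.
Insert 312: h=0, slot 0 empty -> index 0.
Insert 598: h=0, h2=11, slot 0 occupied -> index 11.
Insert 52: h=0, h2=5, slot 0 occupied -> index 5.
Table: [312, _, _, 302, 849, 52, 58, 371, _, _, _, 598, 935]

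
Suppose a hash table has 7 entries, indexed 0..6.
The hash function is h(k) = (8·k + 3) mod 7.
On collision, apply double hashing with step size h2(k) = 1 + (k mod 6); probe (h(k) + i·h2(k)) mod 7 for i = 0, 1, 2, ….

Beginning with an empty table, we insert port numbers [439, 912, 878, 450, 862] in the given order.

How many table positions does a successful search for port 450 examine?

439: h=1 => slot 1
912: h=5 => slot 5
878: h=6 => slot 6
450: h=5, h2=1, probe 5,6,0 => slot 0
862: h=4 => slot 4
Table: [450, 439, -, -, 862, 912, 878]
Lookup 450: h=5, h2=1, probe 5,6,0 → found at 0.

3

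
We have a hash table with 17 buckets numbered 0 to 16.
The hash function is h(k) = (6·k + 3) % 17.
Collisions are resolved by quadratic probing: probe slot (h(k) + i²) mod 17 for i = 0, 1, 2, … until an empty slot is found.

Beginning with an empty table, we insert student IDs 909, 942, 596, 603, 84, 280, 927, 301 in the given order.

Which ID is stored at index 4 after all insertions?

Insert 909: h=0, slot 0 empty -> index 0.
Insert 942: h=11, slot 11 empty -> index 11.
Insert 596: h=9, slot 9 empty -> index 9.
Insert 603: h=0, slot 0 occupied -> index 1.
Insert 84: h=14, slot 14 empty -> index 14.
Insert 280: h=0, slots 0,1 occupied -> index 4.
Insert 927: h=6, slot 6 empty -> index 6.
Insert 301: h=7, slot 7 empty -> index 7.
Table: [909, 603, ., ., 280, ., 927, 301, ., 596, ., 942, ., ., 84, ., .]

280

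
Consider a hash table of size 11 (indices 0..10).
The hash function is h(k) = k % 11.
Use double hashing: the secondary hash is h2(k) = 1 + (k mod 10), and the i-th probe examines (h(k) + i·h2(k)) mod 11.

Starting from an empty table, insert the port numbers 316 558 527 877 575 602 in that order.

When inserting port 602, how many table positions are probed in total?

2

316: h=8 -> slot 8
558: h=8, h2=9, probe 8,6 -> slot 6
527: h=10 -> slot 10
877: h=8, h2=8, probe 8,5 -> slot 5
575: h=3 -> slot 3
602: h=8, h2=3, probe 8,0 -> slot 0
Table: [602, ., ., 575, ., 877, 558, ., 316, ., 527]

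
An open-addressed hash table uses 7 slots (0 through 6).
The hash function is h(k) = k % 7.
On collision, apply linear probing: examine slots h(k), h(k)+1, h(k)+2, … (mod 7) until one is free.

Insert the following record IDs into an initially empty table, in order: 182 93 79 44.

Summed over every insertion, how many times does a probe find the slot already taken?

Insert 182: h=0, slot 0 empty => index 0.
Insert 93: h=2, slot 2 empty => index 2.
Insert 79: h=2, slot 2 occupied => index 3.
Insert 44: h=2, slots 2,3 occupied => index 4.
Table: [182, ., 93, 79, 44, ., .]

3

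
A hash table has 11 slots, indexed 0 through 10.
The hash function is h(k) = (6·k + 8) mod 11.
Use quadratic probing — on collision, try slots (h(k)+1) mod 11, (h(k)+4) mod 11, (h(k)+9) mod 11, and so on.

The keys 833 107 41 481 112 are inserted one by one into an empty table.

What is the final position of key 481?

833: h=1 -> slot 1
107: h=1, probe 1,2 -> slot 2
41: h=1, probe 1,2,5 -> slot 5
481: h=1, probe 1,2,5,10 -> slot 10
112: h=9 -> slot 9
Table: [-, 833, 107, -, -, 41, -, -, -, 112, 481]

10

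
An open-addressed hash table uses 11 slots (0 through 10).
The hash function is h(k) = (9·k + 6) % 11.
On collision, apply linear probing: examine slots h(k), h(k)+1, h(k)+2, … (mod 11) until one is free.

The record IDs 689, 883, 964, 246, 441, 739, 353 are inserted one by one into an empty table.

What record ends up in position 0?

689 hashes to 3; slot 3 is free -> place at 3.
883 hashes to 0; slot 0 is free -> place at 0.
964 hashes to 3; 3 taken -> place at 4.
246 hashes to 9; slot 9 is free -> place at 9.
441 hashes to 4; 4 taken -> place at 5.
739 hashes to 2; slot 2 is free -> place at 2.
353 hashes to 4; 4,5 taken -> place at 6.
Table: [883, —, 739, 689, 964, 441, 353, —, —, 246, —]

883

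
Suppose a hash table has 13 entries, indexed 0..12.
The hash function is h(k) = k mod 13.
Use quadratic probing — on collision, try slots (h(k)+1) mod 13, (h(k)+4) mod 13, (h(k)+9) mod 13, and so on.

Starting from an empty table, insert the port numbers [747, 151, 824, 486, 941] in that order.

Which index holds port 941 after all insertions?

Insert 747: h=6, slot 6 empty => index 6.
Insert 151: h=8, slot 8 empty => index 8.
Insert 824: h=5, slot 5 empty => index 5.
Insert 486: h=5, slots 5,6 occupied => index 9.
Insert 941: h=5, slots 5,6,9 occupied => index 1.
Table: [_, 941, _, _, _, 824, 747, _, 151, 486, _, _, _]

1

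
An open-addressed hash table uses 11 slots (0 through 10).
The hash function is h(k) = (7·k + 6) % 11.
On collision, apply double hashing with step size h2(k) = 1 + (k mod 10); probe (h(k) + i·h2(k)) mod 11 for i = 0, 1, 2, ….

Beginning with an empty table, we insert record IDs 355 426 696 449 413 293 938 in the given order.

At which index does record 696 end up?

355: h=5 -> slot 5
426: h=7 -> slot 7
696: h=5, h2=7, probe 5,1 -> slot 1
449: h=3 -> slot 3
413: h=4 -> slot 4
293: h=0 -> slot 0
938: h=5, h2=9, probe 5,3,1,10 -> slot 10
Table: [293, 696, _, 449, 413, 355, _, 426, _, _, 938]

1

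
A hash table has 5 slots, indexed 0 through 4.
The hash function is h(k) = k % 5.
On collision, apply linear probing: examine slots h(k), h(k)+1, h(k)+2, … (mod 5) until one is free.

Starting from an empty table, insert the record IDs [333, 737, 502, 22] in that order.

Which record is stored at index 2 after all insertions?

333 hashes to 3; slot 3 is free → place at 3.
737 hashes to 2; slot 2 is free → place at 2.
502 hashes to 2; 2,3 taken → place at 4.
22 hashes to 2; 2,3,4 taken → place at 0.
Table: [22, ∅, 737, 333, 502]

737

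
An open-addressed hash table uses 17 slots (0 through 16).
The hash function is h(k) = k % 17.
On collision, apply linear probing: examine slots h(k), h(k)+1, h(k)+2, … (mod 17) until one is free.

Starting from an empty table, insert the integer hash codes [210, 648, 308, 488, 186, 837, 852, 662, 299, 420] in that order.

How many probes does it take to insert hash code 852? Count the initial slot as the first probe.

Insert 210: h=6, slot 6 empty => index 6.
Insert 648: h=2, slot 2 empty => index 2.
Insert 308: h=2, slot 2 occupied => index 3.
Insert 488: h=12, slot 12 empty => index 12.
Insert 186: h=16, slot 16 empty => index 16.
Insert 837: h=4, slot 4 empty => index 4.
Insert 852: h=2, slots 2,3,4 occupied => index 5.
Insert 662: h=16, slot 16 occupied => index 0.
Insert 299: h=10, slot 10 empty => index 10.
Insert 420: h=12, slot 12 occupied => index 13.
Table: [662, _, 648, 308, 837, 852, 210, _, _, _, 299, _, 488, 420, _, _, 186]

4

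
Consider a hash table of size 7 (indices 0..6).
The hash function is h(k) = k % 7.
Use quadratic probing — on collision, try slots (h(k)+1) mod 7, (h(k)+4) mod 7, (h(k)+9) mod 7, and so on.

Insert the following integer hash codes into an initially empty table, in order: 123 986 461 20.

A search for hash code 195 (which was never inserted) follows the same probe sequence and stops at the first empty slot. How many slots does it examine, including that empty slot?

Insert 123: h=4, slot 4 empty → index 4.
Insert 986: h=6, slot 6 empty → index 6.
Insert 461: h=6, slot 6 occupied → index 0.
Insert 20: h=6, slots 6,0 occupied → index 3.
Table: [461, ∅, ∅, 20, 123, ∅, 986]
Lookup 195: h=6, probe 6,0,3,1 → slot 1 empty, not found.

4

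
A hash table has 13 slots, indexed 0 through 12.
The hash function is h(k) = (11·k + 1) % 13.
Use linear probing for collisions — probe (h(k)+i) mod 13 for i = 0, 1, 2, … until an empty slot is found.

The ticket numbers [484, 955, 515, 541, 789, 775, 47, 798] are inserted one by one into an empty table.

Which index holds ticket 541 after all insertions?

Insert 484: h=8, slot 8 empty => index 8.
Insert 955: h=2, slot 2 empty => index 2.
Insert 515: h=11, slot 11 empty => index 11.
Insert 541: h=11, slot 11 occupied => index 12.
Insert 789: h=9, slot 9 empty => index 9.
Insert 775: h=11, slots 11,12 occupied => index 0.
Insert 47: h=11, slots 11,12,0 occupied => index 1.
Insert 798: h=4, slot 4 empty => index 4.
Table: [775, 47, 955, —, 798, —, —, —, 484, 789, —, 515, 541]

12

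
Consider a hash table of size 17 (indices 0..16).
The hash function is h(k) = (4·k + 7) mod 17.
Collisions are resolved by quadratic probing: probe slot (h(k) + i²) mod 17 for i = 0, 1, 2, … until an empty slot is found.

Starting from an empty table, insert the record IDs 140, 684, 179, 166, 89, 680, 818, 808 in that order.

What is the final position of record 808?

140 hashes to 6; slot 6 is free → place at 6.
684 hashes to 6; 6 taken → place at 7.
179 hashes to 9; slot 9 is free → place at 9.
166 hashes to 8; slot 8 is free → place at 8.
89 hashes to 6; 6,7 taken → place at 10.
680 hashes to 7; 7,8 taken → place at 11.
818 hashes to 15; slot 15 is free → place at 15.
808 hashes to 9; 9,10 taken → place at 13.
Table: [., ., ., ., ., ., 140, 684, 166, 179, 89, 680, ., 808, ., 818, .]

13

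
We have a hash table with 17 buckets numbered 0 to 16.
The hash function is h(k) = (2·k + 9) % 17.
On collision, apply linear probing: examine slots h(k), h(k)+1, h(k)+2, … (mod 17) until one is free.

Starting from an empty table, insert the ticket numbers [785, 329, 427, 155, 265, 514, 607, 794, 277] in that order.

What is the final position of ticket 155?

14

Insert 785: h=15, slot 15 empty → index 15.
Insert 329: h=4, slot 4 empty → index 4.
Insert 427: h=13, slot 13 empty → index 13.
Insert 155: h=13, slot 13 occupied → index 14.
Insert 265: h=12, slot 12 empty → index 12.
Insert 514: h=0, slot 0 empty → index 0.
Insert 607: h=16, slot 16 empty → index 16.
Insert 794: h=16, slots 16,0 occupied → index 1.
Insert 277: h=2, slot 2 empty → index 2.
Table: [514, 794, 277, ., 329, ., ., ., ., ., ., ., 265, 427, 155, 785, 607]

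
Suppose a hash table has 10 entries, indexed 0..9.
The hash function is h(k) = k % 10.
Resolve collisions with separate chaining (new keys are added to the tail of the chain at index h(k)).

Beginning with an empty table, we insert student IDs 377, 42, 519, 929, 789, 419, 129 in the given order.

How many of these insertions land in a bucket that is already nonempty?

Insert 377: h=7, bucket 7 empty → new chain.
Insert 42: h=2, bucket 2 empty → new chain.
Insert 519: h=9, bucket 9 empty → new chain.
Insert 929: h=9, bucket 9 nonempty → append to chain.
Insert 789: h=9, bucket 9 nonempty → append to chain.
Insert 419: h=9, bucket 9 nonempty → append to chain.
Insert 129: h=9, bucket 9 nonempty → append to chain.
Final buckets:
0: _
1: _
2: 42
3: _
4: _
5: _
6: _
7: 377
8: _
9: 519 -> 929 -> 789 -> 419 -> 129

4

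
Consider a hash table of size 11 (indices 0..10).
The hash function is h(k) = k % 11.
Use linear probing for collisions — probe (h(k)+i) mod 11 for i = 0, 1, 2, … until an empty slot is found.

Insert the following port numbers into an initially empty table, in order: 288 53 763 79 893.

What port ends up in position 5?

288 hashes to 2; slot 2 is free -> place at 2.
53 hashes to 9; slot 9 is free -> place at 9.
763 hashes to 4; slot 4 is free -> place at 4.
79 hashes to 2; 2 taken -> place at 3.
893 hashes to 2; 2,3,4 taken -> place at 5.
Table: [_, _, 288, 79, 763, 893, _, _, _, 53, _]

893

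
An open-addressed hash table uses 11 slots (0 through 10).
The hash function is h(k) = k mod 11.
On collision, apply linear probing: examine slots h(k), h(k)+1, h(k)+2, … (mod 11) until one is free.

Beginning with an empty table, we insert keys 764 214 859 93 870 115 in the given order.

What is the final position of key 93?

7

764 hashes to 5; slot 5 is free → place at 5.
214 hashes to 5; 5 taken → place at 6.
859 hashes to 1; slot 1 is free → place at 1.
93 hashes to 5; 5,6 taken → place at 7.
870 hashes to 1; 1 taken → place at 2.
115 hashes to 5; 5,6,7 taken → place at 8.
Table: [_, 859, 870, _, _, 764, 214, 93, 115, _, _]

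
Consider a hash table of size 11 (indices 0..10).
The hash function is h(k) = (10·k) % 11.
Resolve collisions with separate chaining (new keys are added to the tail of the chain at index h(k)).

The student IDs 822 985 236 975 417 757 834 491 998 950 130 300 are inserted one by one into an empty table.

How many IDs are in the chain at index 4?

Insert 822: h=3, bucket 3 empty -> new chain.
Insert 985: h=5, bucket 5 empty -> new chain.
Insert 236: h=6, bucket 6 empty -> new chain.
Insert 975: h=4, bucket 4 empty -> new chain.
Insert 417: h=1, bucket 1 empty -> new chain.
Insert 757: h=2, bucket 2 empty -> new chain.
Insert 834: h=2, bucket 2 nonempty -> append to chain.
Insert 491: h=4, bucket 4 nonempty -> append to chain.
Insert 998: h=3, bucket 3 nonempty -> append to chain.
Insert 950: h=7, bucket 7 empty -> new chain.
Insert 130: h=2, bucket 2 nonempty -> append to chain.
Insert 300: h=8, bucket 8 empty -> new chain.
Final buckets:
0: -
1: 417
2: 757 -> 834 -> 130
3: 822 -> 998
4: 975 -> 491
5: 985
6: 236
7: 950
8: 300
9: -
10: -

2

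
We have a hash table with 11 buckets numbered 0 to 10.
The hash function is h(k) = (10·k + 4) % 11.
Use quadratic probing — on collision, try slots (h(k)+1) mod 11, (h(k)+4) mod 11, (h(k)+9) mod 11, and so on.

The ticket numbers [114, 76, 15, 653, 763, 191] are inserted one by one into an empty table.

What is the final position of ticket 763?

114 hashes to 0; slot 0 is free → place at 0.
76 hashes to 5; slot 5 is free → place at 5.
15 hashes to 0; 0 taken → place at 1.
653 hashes to 0; 0,1 taken → place at 4.
763 hashes to 0; 0,1,4 taken → place at 9.
191 hashes to 0; 0,1,4,9,5 taken → place at 3.
Table: [114, 15, —, 191, 653, 76, —, —, —, 763, —]

9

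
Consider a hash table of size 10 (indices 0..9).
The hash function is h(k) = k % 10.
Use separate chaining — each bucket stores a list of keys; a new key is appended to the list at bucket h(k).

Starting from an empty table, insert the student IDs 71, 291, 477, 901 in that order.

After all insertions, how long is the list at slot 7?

Insert 71: h=1, bucket 1 empty -> new chain.
Insert 291: h=1, bucket 1 nonempty -> append to chain.
Insert 477: h=7, bucket 7 empty -> new chain.
Insert 901: h=1, bucket 1 nonempty -> append to chain.
Final buckets:
0: -
1: 71 -> 291 -> 901
2: -
3: -
4: -
5: -
6: -
7: 477
8: -
9: -

1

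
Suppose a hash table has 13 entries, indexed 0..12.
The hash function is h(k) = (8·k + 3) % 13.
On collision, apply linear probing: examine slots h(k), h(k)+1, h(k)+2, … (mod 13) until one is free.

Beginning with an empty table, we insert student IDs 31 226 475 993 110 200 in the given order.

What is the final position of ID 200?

31 hashes to 4; slot 4 is free -> place at 4.
226 hashes to 4; 4 taken -> place at 5.
475 hashes to 7; slot 7 is free -> place at 7.
993 hashes to 4; 4,5 taken -> place at 6.
110 hashes to 12; slot 12 is free -> place at 12.
200 hashes to 4; 4,5,6,7 taken -> place at 8.
Table: [∅, ∅, ∅, ∅, 31, 226, 993, 475, 200, ∅, ∅, ∅, 110]

8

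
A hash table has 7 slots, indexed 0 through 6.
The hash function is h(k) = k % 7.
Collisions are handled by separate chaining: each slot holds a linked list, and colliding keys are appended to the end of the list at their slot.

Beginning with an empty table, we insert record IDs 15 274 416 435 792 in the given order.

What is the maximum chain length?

4

15 -> bucket 1
274 -> bucket 1 (collision)
416 -> bucket 3
435 -> bucket 1 (collision)
792 -> bucket 1 (collision)
Final buckets:
0: _
1: 15 -> 274 -> 435 -> 792
2: _
3: 416
4: _
5: _
6: _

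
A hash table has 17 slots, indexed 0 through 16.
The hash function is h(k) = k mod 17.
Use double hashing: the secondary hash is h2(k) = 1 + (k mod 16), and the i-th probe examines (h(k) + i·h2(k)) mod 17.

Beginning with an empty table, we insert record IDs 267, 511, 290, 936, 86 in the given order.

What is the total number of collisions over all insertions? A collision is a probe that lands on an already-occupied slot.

267: h=12 => slot 12
511: h=1 => slot 1
290: h=1, h2=3, probe 1,4 => slot 4
936: h=1, h2=9, probe 1,10 => slot 10
86: h=1, h2=7, probe 1,8 => slot 8
Table: [∅, 511, ∅, ∅, 290, ∅, ∅, ∅, 86, ∅, 936, ∅, 267, ∅, ∅, ∅, ∅]

3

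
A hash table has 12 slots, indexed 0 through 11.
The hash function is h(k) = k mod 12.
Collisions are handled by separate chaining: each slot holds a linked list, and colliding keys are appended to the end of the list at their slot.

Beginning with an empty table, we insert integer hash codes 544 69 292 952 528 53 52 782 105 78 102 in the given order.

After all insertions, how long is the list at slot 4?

544 → bucket 4
69 → bucket 9
292 → bucket 4 (collision)
952 → bucket 4 (collision)
528 → bucket 0
53 → bucket 5
52 → bucket 4 (collision)
782 → bucket 2
105 → bucket 9 (collision)
78 → bucket 6
102 → bucket 6 (collision)
Final buckets:
0: 528
1: .
2: 782
3: .
4: 544 -> 292 -> 952 -> 52
5: 53
6: 78 -> 102
7: .
8: .
9: 69 -> 105
10: .
11: .

4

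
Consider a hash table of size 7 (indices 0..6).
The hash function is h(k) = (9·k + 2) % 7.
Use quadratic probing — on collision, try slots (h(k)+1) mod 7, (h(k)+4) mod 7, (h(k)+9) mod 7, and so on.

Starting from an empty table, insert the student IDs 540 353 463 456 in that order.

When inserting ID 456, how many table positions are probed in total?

540: h=4 => slot 4
353: h=1 => slot 1
463: h=4, probe 4,5 => slot 5
456: h=4, probe 4,5,1,6 => slot 6
Table: [∅, 353, ∅, ∅, 540, 463, 456]

4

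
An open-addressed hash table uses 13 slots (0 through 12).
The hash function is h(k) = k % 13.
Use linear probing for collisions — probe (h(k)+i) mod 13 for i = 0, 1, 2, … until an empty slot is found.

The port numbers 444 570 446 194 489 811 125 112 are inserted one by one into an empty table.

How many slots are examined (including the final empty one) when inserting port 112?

3

444 hashes to 2; slot 2 is free → place at 2.
570 hashes to 11; slot 11 is free → place at 11.
446 hashes to 4; slot 4 is free → place at 4.
194 hashes to 12; slot 12 is free → place at 12.
489 hashes to 8; slot 8 is free → place at 8.
811 hashes to 5; slot 5 is free → place at 5.
125 hashes to 8; 8 taken → place at 9.
112 hashes to 8; 8,9 taken → place at 10.
Table: [., ., 444, ., 446, 811, ., ., 489, 125, 112, 570, 194]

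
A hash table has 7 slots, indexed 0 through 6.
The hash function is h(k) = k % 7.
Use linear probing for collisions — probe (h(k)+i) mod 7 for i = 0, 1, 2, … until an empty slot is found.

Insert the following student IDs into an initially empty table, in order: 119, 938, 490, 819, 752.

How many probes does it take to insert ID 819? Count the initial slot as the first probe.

4

119: h=0 -> slot 0
938: h=0, probe 0,1 -> slot 1
490: h=0, probe 0,1,2 -> slot 2
819: h=0, probe 0,1,2,3 -> slot 3
752: h=3, probe 3,4 -> slot 4
Table: [119, 938, 490, 819, 752, —, —]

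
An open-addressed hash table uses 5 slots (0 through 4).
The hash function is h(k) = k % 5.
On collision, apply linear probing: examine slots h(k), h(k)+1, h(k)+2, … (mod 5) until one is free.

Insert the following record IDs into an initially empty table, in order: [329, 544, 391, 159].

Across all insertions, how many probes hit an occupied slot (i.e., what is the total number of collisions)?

4

329 hashes to 4; slot 4 is free -> place at 4.
544 hashes to 4; 4 taken -> place at 0.
391 hashes to 1; slot 1 is free -> place at 1.
159 hashes to 4; 4,0,1 taken -> place at 2.
Table: [544, 391, 159, —, 329]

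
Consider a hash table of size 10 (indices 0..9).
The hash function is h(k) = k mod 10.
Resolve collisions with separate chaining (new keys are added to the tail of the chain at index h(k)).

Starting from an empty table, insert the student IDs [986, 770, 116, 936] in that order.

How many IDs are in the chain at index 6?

Insert 986: h=6, bucket 6 empty → new chain.
Insert 770: h=0, bucket 0 empty → new chain.
Insert 116: h=6, bucket 6 nonempty → append to chain.
Insert 936: h=6, bucket 6 nonempty → append to chain.
Final buckets:
0: 770
1: _
2: _
3: _
4: _
5: _
6: 986 -> 116 -> 936
7: _
8: _
9: _

3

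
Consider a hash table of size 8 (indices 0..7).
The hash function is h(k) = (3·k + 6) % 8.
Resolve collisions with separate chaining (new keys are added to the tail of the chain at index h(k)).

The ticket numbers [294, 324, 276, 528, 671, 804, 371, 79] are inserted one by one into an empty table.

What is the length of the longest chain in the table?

3

294 -> bucket 0
324 -> bucket 2
276 -> bucket 2 (collision)
528 -> bucket 6
671 -> bucket 3
804 -> bucket 2 (collision)
371 -> bucket 7
79 -> bucket 3 (collision)
Final buckets:
0: 294
1: —
2: 324 -> 276 -> 804
3: 671 -> 79
4: —
5: —
6: 528
7: 371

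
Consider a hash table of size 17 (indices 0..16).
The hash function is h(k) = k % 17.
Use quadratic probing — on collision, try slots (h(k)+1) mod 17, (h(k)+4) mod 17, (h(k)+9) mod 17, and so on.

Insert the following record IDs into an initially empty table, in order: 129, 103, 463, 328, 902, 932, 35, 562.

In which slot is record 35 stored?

Insert 129: h=10, slot 10 empty -> index 10.
Insert 103: h=1, slot 1 empty -> index 1.
Insert 463: h=4, slot 4 empty -> index 4.
Insert 328: h=5, slot 5 empty -> index 5.
Insert 902: h=1, slot 1 occupied -> index 2.
Insert 932: h=14, slot 14 empty -> index 14.
Insert 35: h=1, slots 1,2,5,10 occupied -> index 0.
Insert 562: h=1, slots 1,2,5,10,0 occupied -> index 9.
Table: [35, 103, 902, —, 463, 328, —, —, —, 562, 129, —, —, —, 932, —, —]

0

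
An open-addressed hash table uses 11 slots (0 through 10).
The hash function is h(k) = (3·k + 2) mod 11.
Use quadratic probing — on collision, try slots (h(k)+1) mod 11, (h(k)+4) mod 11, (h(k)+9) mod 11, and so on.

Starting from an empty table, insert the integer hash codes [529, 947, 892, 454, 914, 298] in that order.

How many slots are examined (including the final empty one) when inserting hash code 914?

4

Insert 529: h=5, slot 5 empty -> index 5.
Insert 947: h=5, slot 5 occupied -> index 6.
Insert 892: h=5, slots 5,6 occupied -> index 9.
Insert 454: h=0, slot 0 empty -> index 0.
Insert 914: h=5, slots 5,6,9 occupied -> index 3.
Insert 298: h=5, slots 5,6,9,3 occupied -> index 10.
Table: [454, —, —, 914, —, 529, 947, —, —, 892, 298]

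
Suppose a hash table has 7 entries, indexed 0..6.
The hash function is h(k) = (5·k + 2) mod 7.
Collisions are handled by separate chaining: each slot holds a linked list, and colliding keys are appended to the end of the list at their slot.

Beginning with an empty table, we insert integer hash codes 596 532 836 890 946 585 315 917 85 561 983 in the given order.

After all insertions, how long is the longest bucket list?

5

Insert 596: h=0, bucket 0 empty → new chain.
Insert 532: h=2, bucket 2 empty → new chain.
Insert 836: h=3, bucket 3 empty → new chain.
Insert 890: h=0, bucket 0 nonempty → append to chain.
Insert 946: h=0, bucket 0 nonempty → append to chain.
Insert 585: h=1, bucket 1 empty → new chain.
Insert 315: h=2, bucket 2 nonempty → append to chain.
Insert 917: h=2, bucket 2 nonempty → append to chain.
Insert 85: h=0, bucket 0 nonempty → append to chain.
Insert 561: h=0, bucket 0 nonempty → append to chain.
Insert 983: h=3, bucket 3 nonempty → append to chain.
Final buckets:
0: 596 -> 890 -> 946 -> 85 -> 561
1: 585
2: 532 -> 315 -> 917
3: 836 -> 983
4: .
5: .
6: .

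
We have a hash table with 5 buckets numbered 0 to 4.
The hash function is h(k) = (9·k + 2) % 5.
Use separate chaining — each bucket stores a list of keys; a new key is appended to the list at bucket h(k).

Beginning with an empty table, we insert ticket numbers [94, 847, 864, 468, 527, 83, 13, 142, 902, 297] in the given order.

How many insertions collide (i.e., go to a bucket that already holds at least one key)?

Insert 94: h=3, bucket 3 empty → new chain.
Insert 847: h=0, bucket 0 empty → new chain.
Insert 864: h=3, bucket 3 nonempty → append to chain.
Insert 468: h=4, bucket 4 empty → new chain.
Insert 527: h=0, bucket 0 nonempty → append to chain.
Insert 83: h=4, bucket 4 nonempty → append to chain.
Insert 13: h=4, bucket 4 nonempty → append to chain.
Insert 142: h=0, bucket 0 nonempty → append to chain.
Insert 902: h=0, bucket 0 nonempty → append to chain.
Insert 297: h=0, bucket 0 nonempty → append to chain.
Final buckets:
0: 847 -> 527 -> 142 -> 902 -> 297
1: _
2: _
3: 94 -> 864
4: 468 -> 83 -> 13

7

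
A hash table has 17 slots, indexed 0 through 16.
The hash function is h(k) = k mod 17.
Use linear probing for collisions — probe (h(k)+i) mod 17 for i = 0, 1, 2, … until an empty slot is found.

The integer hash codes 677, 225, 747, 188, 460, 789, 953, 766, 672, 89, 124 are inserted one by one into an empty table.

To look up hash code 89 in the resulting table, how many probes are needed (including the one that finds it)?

677 hashes to 14; slot 14 is free => place at 14.
225 hashes to 4; slot 4 is free => place at 4.
747 hashes to 16; slot 16 is free => place at 16.
188 hashes to 1; slot 1 is free => place at 1.
460 hashes to 1; 1 taken => place at 2.
789 hashes to 7; slot 7 is free => place at 7.
953 hashes to 1; 1,2 taken => place at 3.
766 hashes to 1; 1,2,3,4 taken => place at 5.
672 hashes to 9; slot 9 is free => place at 9.
89 hashes to 4; 4,5 taken => place at 6.
124 hashes to 5; 5,6,7 taken => place at 8.
Table: [—, 188, 460, 953, 225, 766, 89, 789, 124, 672, —, —, —, —, 677, —, 747]
Lookup 89: h=4, probe 4,5,6 → found at 6.

3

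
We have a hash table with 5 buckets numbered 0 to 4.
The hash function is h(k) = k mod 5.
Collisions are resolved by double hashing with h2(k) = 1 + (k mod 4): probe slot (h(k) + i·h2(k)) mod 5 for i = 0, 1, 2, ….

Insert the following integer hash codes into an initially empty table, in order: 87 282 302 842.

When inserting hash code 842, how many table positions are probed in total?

87: h=2 → slot 2
282: h=2, h2=3, probe 2,0 → slot 0
302: h=2, h2=3, probe 2,0,3 → slot 3
842: h=2, h2=3, probe 2,0,3,1 → slot 1
Table: [282, 842, 87, 302, .]

4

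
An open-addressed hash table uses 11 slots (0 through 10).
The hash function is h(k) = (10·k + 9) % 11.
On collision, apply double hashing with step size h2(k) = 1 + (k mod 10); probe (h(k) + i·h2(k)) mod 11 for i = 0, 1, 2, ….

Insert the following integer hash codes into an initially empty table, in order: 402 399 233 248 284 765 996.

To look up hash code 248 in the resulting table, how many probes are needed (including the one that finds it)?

2

402 hashes to 3; slot 3 is free → place at 3.
399 hashes to 6; slot 6 is free → place at 6.
233 hashes to 7; slot 7 is free → place at 7.
248 hashes to 3, h2=9; 3 taken → place at 1.
284 hashes to 0; slot 0 is free → place at 0.
765 hashes to 3, h2=6; 3 taken → place at 9.
996 hashes to 3, h2=7; 3 taken → place at 10.
Table: [284, 248, -, 402, -, -, 399, 233, -, 765, 996]
Lookup 248: h=3, h2=9, probe 3,1 → found at 1.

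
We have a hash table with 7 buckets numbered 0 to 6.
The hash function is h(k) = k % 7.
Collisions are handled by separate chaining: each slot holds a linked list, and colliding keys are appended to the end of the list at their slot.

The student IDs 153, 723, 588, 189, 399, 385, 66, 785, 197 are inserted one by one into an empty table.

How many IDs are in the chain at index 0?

4

Insert 153: h=6, bucket 6 empty → new chain.
Insert 723: h=2, bucket 2 empty → new chain.
Insert 588: h=0, bucket 0 empty → new chain.
Insert 189: h=0, bucket 0 nonempty → append to chain.
Insert 399: h=0, bucket 0 nonempty → append to chain.
Insert 385: h=0, bucket 0 nonempty → append to chain.
Insert 66: h=3, bucket 3 empty → new chain.
Insert 785: h=1, bucket 1 empty → new chain.
Insert 197: h=1, bucket 1 nonempty → append to chain.
Final buckets:
0: 588 -> 189 -> 399 -> 385
1: 785 -> 197
2: 723
3: 66
4: —
5: —
6: 153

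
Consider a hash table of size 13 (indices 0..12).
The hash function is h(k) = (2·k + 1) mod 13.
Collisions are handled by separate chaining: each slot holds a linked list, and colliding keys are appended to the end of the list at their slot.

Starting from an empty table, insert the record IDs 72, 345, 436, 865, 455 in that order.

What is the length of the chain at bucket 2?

4

72 → bucket 2
345 → bucket 2 (collision)
436 → bucket 2 (collision)
865 → bucket 2 (collision)
455 → bucket 1
Final buckets:
0: —
1: 455
2: 72 -> 345 -> 436 -> 865
3: —
4: —
5: —
6: —
7: —
8: —
9: —
10: —
11: —
12: —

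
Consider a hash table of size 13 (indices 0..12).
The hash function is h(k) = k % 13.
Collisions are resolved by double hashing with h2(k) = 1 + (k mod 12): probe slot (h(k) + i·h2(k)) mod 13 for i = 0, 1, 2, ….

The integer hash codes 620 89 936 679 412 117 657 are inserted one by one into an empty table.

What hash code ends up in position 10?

117

620: h=9 => slot 9
89: h=11 => slot 11
936: h=0 => slot 0
679: h=3 => slot 3
412: h=9, h2=5, probe 9,1 => slot 1
117: h=0, h2=10, probe 0,10 => slot 10
657: h=7 => slot 7
Table: [936, 412, —, 679, —, —, —, 657, —, 620, 117, 89, —]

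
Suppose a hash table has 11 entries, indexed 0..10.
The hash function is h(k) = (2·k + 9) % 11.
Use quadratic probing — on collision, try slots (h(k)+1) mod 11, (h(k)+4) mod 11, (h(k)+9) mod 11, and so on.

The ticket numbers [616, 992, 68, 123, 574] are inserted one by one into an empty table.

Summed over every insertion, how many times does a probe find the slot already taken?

6

616: h=9 → slot 9
992: h=2 → slot 2
68: h=2, probe 2,3 → slot 3
123: h=2, probe 2,3,6 → slot 6
574: h=2, probe 2,3,6,0 → slot 0
Table: [574, ∅, 992, 68, ∅, ∅, 123, ∅, ∅, 616, ∅]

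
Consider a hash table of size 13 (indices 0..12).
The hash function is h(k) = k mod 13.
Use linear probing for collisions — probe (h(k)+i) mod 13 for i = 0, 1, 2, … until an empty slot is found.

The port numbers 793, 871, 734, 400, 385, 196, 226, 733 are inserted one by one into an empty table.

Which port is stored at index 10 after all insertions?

793: h=0 => slot 0
871: h=0, probe 0,1 => slot 1
734: h=6 => slot 6
400: h=10 => slot 10
385: h=8 => slot 8
196: h=1, probe 1,2 => slot 2
226: h=5 => slot 5
733: h=5, probe 5,6,7 => slot 7
Table: [793, 871, 196, -, -, 226, 734, 733, 385, -, 400, -, -]

400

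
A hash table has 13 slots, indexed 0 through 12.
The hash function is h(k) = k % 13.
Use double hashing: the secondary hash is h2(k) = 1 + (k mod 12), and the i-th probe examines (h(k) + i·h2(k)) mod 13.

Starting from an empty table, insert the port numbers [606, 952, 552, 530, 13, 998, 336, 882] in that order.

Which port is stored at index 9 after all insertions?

998

Insert 606: h=8, slot 8 empty → index 8.
Insert 952: h=3, slot 3 empty → index 3.
Insert 552: h=6, slot 6 empty → index 6.
Insert 530: h=10, slot 10 empty → index 10.
Insert 13: h=0, slot 0 empty → index 0.
Insert 998: h=10, h2=3, slots 10,0,3,6 occupied → index 9.
Insert 336: h=11, slot 11 empty → index 11.
Insert 882: h=11, h2=7, slot 11 occupied → index 5.
Table: [13, _, _, 952, _, 882, 552, _, 606, 998, 530, 336, _]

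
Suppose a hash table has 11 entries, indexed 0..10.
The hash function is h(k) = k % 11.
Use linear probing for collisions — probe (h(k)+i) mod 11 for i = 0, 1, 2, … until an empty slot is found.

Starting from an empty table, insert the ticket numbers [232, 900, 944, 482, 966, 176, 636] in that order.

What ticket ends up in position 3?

232 hashes to 1; slot 1 is free → place at 1.
900 hashes to 9; slot 9 is free → place at 9.
944 hashes to 9; 9 taken → place at 10.
482 hashes to 9; 9,10 taken → place at 0.
966 hashes to 9; 9,10,0,1 taken → place at 2.
176 hashes to 0; 0,1,2 taken → place at 3.
636 hashes to 9; 9,10,0,1,2,3 taken → place at 4.
Table: [482, 232, 966, 176, 636, ∅, ∅, ∅, ∅, 900, 944]

176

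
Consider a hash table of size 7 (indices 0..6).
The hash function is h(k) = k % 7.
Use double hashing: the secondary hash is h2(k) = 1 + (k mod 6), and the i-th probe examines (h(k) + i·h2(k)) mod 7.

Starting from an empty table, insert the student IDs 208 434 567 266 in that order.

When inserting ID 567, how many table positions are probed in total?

208 hashes to 5; slot 5 is free -> place at 5.
434 hashes to 0; slot 0 is free -> place at 0.
567 hashes to 0, h2=4; 0 taken -> place at 4.
266 hashes to 0, h2=3; 0 taken -> place at 3.
Table: [434, ., ., 266, 567, 208, .]

2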